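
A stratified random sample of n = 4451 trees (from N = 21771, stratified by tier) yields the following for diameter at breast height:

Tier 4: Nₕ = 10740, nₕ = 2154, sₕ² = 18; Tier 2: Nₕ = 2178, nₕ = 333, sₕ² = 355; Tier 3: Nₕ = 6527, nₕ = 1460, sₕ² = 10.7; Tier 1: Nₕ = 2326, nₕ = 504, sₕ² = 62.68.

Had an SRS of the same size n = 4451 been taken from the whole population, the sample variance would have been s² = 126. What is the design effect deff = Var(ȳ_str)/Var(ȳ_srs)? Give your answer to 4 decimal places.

0.5456

Var(ȳ_str) = Σ Wₕ²(1−fₕ)sₕ²/nₕ with Wₕ = Nₕ/21771:
  Tier 4: (10740/21771)²·(1−2154/10740)·18/2154 = 0.0016257929
  Tier 2: (2178/21771)²·(1−333/2178)·355/333 = 0.009038193
  Tier 3: (6527/21771)²·(1−1460/6527)·10.7/1460 = 5.1137405 × 10^-4
  Tier 1: (2326/21771)²·(1−504/2326)·62.68/504 = 0.0011119872
  → Var(ȳ_str) = 0.012287347.
Var(ȳ_srs) = (1 − 4451/21771)·126/4451 = 0.02252073.
deff = 0.012287347 / 0.02252073 = 0.5456.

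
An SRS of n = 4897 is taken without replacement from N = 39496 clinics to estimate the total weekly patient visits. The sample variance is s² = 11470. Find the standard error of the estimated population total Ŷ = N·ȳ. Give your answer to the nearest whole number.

Var(Ŷ) = N²·Var(ȳ) = N²·(1 − n/N)·s²/n.
f = 4897/39496 = 0.12398724; Var(ȳ) = 0.87601276·11470/4897 = 2.0518412.
Var(Ŷ) = 39496² · 2.0518412 = 3.2007369 × 10^9.
SE(Ŷ) = √(3.2007369 × 10^9) = 56575.

56575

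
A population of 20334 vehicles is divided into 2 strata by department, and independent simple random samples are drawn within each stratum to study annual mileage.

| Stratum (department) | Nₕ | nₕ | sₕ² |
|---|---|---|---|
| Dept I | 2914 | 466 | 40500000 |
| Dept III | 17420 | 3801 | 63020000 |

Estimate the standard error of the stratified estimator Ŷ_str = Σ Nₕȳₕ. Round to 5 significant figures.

2.1339 × 10^6

Var(Ŷ_str) = Σₕ Nₕ²(1 − fₕ)sₕ²/nₕ.
Dept I: 2914²·(1 − 466/2914)·40500000/466 = 6.1996913 × 10^11.
Dept III: 17420²·(1 − 3801/17420)·63020000/3801 = 3.9334524 × 10^12.
Sum = 4.5534215 × 10^12.
SE = √(4.5534215 × 10^12) = 2.1339 × 10^6.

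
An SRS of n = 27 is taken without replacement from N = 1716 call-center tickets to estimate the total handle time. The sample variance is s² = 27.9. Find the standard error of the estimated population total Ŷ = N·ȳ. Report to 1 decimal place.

Var(Ŷ) = N²·Var(ȳ) = N²·(1 − n/N)·s²/n.
f = 27/1716 = 0.01573427; Var(ȳ) = 0.98426573·27.9/27 = 1.0170746.
Var(Ŷ) = 1716² · 1.0170746 = 2.9949348 × 10^6.
SE(Ŷ) = √(2.9949348 × 10^6) = 1730.6.

1730.6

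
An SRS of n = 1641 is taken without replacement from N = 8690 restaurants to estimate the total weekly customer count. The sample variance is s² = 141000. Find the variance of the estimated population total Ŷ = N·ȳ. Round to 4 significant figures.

Var(Ŷ) = N²·Var(ȳ) = N²·(1 − n/N)·s²/n.
f = 1641/8690 = 0.18883774; Var(ȳ) = 0.81116226·141000/1641 = 69.697671.
Var(Ŷ) = 8690² · 69.697671 = 5.2632963 × 10^9.

5.263 × 10^9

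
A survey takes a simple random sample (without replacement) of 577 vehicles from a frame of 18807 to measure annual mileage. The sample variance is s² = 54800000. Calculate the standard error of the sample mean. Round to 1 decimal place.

303.4

Under SRS without replacement, Var(ȳ) = (1 − f)·s²/n with f = n/N = 577/18807 = 0.03068007.
Var(ȳ) = (1 − 0.03068007)·54800000/577 = 0.96931993·94974.003 = 92060.195.
SE(ȳ) = √(92060.195) = 303.4.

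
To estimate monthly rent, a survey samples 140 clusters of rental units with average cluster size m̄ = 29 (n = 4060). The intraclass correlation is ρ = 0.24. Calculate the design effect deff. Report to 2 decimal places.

7.72

deff = 1 + (29 − 1)·0.24 = 1 + 6.72 = 7.72.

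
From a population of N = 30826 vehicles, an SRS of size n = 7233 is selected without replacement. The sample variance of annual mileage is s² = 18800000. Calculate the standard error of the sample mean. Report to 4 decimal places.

44.6018

Under SRS without replacement, Var(ȳ) = (1 − f)·s²/n with f = n/N = 7233/30826 = 0.23463959.
Var(ȳ) = (1 − 0.23463959)·18800000/7233 = 0.76536041·2599.1981 = 1989.3233.
SE(ȳ) = √(1989.3233) = 44.6018.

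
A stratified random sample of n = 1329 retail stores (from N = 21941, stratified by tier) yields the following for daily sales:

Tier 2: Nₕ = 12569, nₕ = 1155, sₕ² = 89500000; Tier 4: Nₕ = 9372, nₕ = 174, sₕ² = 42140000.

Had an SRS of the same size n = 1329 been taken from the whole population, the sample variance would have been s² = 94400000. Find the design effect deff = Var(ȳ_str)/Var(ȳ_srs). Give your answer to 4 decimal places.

Var(ȳ_str) = Σ Wₕ²(1−fₕ)sₕ²/nₕ with Wₕ = Nₕ/21941:
  Tier 2: (12569/21941)²·(1−1155/12569)·89500000/1155 = 23092.28
  Tier 4: (9372/21941)²·(1−174/9372)·42140000/174 = 43366.876
  → Var(ȳ_str) = 66459.156.
Var(ȳ_srs) = (1 − 1329/21941)·94400000/1329 = 66728.403.
deff = 66459.156 / 66728.403 = 0.9960.

0.9960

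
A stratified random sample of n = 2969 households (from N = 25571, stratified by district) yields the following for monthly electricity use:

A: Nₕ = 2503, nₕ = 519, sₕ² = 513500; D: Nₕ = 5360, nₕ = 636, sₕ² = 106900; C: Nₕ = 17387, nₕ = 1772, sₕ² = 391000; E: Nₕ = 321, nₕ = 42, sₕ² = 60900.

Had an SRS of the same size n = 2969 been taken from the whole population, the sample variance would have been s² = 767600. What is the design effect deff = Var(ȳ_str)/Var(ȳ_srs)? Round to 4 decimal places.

0.4632

Var(ȳ_str) = Σ Wₕ²(1−fₕ)sₕ²/nₕ with Wₕ = Nₕ/25571:
  A: (2503/25571)²·(1−519/2503)·513500/519 = 7.5141556
  D: (5360/25571)²·(1−636/5360)·106900/636 = 6.5087838
  C: (17387/25571)²·(1−1772/17387)·391000/1772 = 91.618728
  E: (321/25571)²·(1−42/321)·60900/42 = 0.19860117
  → Var(ȳ_str) = 105.84027.
Var(ȳ_srs) = (1 − 2969/25571)·767600/2969 = 228.51985.
deff = 105.84027 / 228.51985 = 0.4632.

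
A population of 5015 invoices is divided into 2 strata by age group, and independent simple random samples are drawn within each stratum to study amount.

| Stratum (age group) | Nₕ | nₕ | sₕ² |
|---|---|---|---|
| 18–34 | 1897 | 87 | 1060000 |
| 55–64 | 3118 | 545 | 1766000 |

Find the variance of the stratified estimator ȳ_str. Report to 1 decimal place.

2697.0

Var(ȳ_str) = Σₕ Wₕ²(1 − fₕ)sₕ²/nₕ with Wₕ = Nₕ/N, N = 5015.
18–34: Wₕ = 0.37826520; term = 0.37826520²·(1 − 0.04586189)·1060000/87 = 1663.3768.
55–64: Wₕ = 0.62173480; term = 0.62173480²·(1 − 0.17479153)·1766000/545 = 1033.6374.
Sum = 2697.0142.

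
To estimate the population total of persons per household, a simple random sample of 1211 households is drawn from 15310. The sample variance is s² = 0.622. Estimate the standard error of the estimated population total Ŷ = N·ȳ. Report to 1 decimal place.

Var(Ŷ) = N²·Var(ȳ) = N²·(1 − n/N)·s²/n.
f = 1211/15310 = 0.07909863; Var(ȳ) = 0.92090137·0.622/1211 = 4.7299806 × 10^-4.
Var(Ŷ) = 15310² · (4.7299806 × 10^-4) = 110868.9.
SE(Ŷ) = √(110868.9) = 333.0.

333.0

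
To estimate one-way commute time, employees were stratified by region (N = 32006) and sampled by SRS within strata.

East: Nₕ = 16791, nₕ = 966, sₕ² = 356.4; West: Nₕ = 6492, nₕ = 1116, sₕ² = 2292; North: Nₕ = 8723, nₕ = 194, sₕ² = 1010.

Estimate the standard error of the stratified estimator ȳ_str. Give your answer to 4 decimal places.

0.7374

Var(ȳ_str) = Σₕ Wₕ²(1 − fₕ)sₕ²/nₕ with Wₕ = Nₕ/N, N = 32006.
East: Wₕ = 0.52462038; term = 0.52462038²·(1 − 0.05753082)·356.4/966 = 0.095701346.
West: Wₕ = 0.20283697; term = 0.20283697²·(1 − 0.17190388)·2292/1116 = 0.069972177.
North: Wₕ = 0.27254265; term = 0.27254265²·(1 − 0.02224006)·1010/194 = 0.37811232.
Sum = 0.54378584.
SE = √(0.54378584) = 0.7374.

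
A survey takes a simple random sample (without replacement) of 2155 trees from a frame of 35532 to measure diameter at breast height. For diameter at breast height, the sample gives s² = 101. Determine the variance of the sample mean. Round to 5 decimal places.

Under SRS without replacement, Var(ȳ) = (1 − f)·s²/n with f = n/N = 2155/35532 = 0.06064956.
Var(ȳ) = (1 − 0.06064956)·101/2155 = 0.93935044·0.046867749 = 0.044025241.

0.04403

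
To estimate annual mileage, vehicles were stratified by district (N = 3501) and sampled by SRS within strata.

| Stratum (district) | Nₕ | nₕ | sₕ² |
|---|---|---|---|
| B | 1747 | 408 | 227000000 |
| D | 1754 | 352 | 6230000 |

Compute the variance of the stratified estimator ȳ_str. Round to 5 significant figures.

109730

Var(ȳ_str) = Σₕ Wₕ²(1 − fₕ)sₕ²/nₕ with Wₕ = Nₕ/N, N = 3501.
B: Wₕ = 0.49900029; term = 0.49900029²·(1 − 0.23354322)·227000000/408 = 106182.99.
D: Wₕ = 0.50099971; term = 0.50099971²·(1 − 0.20068415)·6230000/352 = 3550.9026.
Sum = 109733.89.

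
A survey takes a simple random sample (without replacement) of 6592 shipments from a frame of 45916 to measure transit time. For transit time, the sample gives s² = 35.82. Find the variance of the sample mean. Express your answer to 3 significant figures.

0.00465

Under SRS without replacement, Var(ȳ) = (1 − f)·s²/n with f = n/N = 6592/45916 = 0.14356651.
Var(ȳ) = (1 − 0.14356651)·35.82/6592 = 0.85643349·0.0054338592 = 0.004653739.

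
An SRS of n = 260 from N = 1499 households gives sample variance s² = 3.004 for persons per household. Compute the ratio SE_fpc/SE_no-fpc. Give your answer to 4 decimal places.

f = n/N = 260/1499 = 0.17344897.
SE_no-fpc = √(s²/n) = 0.10748882; SE_fpc = √((1−f)s²/n) = 0.097723301.
Ratio = √(1−f) = 0.90914852.

0.9091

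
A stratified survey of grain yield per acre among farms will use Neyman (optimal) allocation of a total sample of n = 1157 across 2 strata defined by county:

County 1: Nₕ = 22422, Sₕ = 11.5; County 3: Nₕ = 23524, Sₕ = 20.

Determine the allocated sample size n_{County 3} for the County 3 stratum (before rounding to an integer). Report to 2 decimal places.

747.39

Neyman allocation: nₕ = n·NₕSₕ / Σⱼ NⱼSⱼ.
Σ NⱼSⱼ = 22422·11.5 + 23524·20 = 728333.
n_{County 3} = 1157·23524·20 / 728333 = 747.39.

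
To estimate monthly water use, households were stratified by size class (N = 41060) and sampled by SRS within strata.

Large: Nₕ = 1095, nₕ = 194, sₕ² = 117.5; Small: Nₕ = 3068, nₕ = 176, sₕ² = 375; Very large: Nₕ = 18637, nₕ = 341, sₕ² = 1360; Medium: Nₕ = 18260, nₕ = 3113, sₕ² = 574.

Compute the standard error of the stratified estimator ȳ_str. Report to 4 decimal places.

Var(ȳ_str) = Σₕ Wₕ²(1 − fₕ)sₕ²/nₕ with Wₕ = Nₕ/N, N = 41060.
Large: Wₕ = 0.02666829; term = 0.02666829²·(1 − 0.17716895)·117.5/194 = 3.5443545 × 10^-4.
Small: Wₕ = 0.07471992; term = 0.07471992²·(1 − 0.05736636)·375/176 = 0.011213324.
Very large: Wₕ = 0.45389674; term = 0.45389674²·(1 − 0.01829694)·1360/341 = 0.80663822.
Medium: Wₕ = 0.44471505; term = 0.44471505²·(1 − 0.17048193)·574/3113 = 0.030249784.
Sum = 0.84845576.
SE = √(0.84845576) = 0.9211.

0.9211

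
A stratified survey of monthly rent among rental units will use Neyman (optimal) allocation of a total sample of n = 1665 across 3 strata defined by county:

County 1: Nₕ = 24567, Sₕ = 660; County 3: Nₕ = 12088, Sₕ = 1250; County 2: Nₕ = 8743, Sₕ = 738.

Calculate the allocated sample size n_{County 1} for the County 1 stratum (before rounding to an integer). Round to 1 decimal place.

714.6

Neyman allocation: nₕ = n·NₕSₕ / Σⱼ NⱼSⱼ.
Σ NⱼSⱼ = 24567·660 + 12088·1250 + 8743·738 = 3.7776554 × 10^7.
n_{County 1} = 1665·24567·660 / (3.7776554 × 10^7) = 714.6.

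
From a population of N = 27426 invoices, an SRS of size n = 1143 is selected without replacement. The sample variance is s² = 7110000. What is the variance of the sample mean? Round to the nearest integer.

5961

Under SRS without replacement, Var(ȳ) = (1 − f)·s²/n with f = n/N = 1143/27426 = 0.04167578.
Var(ȳ) = (1 − 0.04167578)·7110000/1143 = 0.95832422·6220.4724 = 5961.2294.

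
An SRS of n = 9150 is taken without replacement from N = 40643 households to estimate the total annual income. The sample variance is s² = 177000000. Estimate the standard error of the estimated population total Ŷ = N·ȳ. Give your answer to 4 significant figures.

Var(Ŷ) = N²·Var(ȳ) = N²·(1 − n/N)·s²/n.
f = 9150/40643 = 0.22513102; Var(ȳ) = 0.77486898·177000000/9150 = 14989.269.
Var(Ŷ) = 40643² · 14989.269 = 2.4760076 × 10^13.
SE(Ŷ) = √(2.4760076 × 10^13) = 4.976 × 10^6.

4.976 × 10^6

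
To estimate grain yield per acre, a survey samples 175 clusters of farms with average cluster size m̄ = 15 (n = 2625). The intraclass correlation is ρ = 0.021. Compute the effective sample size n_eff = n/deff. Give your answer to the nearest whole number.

deff = 1 + (15 − 1)·0.021 = 1 + 0.294 = 1.294.
n_eff = 2625 / 1.294 = 2029.

2029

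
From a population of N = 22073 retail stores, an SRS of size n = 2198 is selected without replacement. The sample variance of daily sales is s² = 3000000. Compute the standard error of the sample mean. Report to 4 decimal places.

35.0566

Under SRS without replacement, Var(ȳ) = (1 − f)·s²/n with f = n/N = 2198/22073 = 0.09957867.
Var(ȳ) = (1 − 0.09957867)·3000000/2198 = 0.90042133·1364.8772 = 1228.9645.
SE(ȳ) = √(1228.9645) = 35.0566.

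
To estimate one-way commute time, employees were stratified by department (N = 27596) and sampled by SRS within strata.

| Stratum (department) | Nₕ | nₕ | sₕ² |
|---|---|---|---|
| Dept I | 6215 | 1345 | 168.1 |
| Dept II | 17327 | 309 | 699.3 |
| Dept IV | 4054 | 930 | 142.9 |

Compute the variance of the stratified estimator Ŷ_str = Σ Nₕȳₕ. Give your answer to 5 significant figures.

Var(Ŷ_str) = Σₕ Nₕ²(1 − fₕ)sₕ²/nₕ.
Dept I: 6215²·(1 − 1345/6215)·168.1/1345 = 3.7828187 × 10^6.
Dept II: 17327²·(1 − 309/17327)·699.3/309 = 6.6732431 × 10^8.
Dept IV: 4054²·(1 − 930/4054)·142.9/930 = 1.9460054 × 10^6.
Sum = 6.7305313 × 10^8.

6.7305 × 10^8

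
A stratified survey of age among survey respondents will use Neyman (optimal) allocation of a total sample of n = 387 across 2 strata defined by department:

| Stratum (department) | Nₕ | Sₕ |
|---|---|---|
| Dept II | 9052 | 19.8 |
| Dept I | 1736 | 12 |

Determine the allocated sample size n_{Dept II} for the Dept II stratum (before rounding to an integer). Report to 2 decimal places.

Neyman allocation: nₕ = n·NₕSₕ / Σⱼ NⱼSⱼ.
Σ NⱼSⱼ = 9052·19.8 + 1736·12 = 200061.6.
n_{Dept II} = 387·9052·19.8 / 200061.6 = 346.70.

346.70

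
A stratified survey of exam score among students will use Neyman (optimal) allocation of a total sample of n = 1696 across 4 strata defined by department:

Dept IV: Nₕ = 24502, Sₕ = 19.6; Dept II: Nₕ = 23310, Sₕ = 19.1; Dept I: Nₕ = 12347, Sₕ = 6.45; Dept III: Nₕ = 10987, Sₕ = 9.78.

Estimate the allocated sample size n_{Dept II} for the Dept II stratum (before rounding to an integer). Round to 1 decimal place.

678.7

Neyman allocation: nₕ = n·NₕSₕ / Σⱼ NⱼSⱼ.
Σ NⱼSⱼ = 24502·19.6 + 23310·19.1 + 12347·6.45 + 10987·9.78 = 1.1125512 × 10^6.
n_{Dept II} = 1696·23310·19.1 / (1.1125512 × 10^6) = 678.7.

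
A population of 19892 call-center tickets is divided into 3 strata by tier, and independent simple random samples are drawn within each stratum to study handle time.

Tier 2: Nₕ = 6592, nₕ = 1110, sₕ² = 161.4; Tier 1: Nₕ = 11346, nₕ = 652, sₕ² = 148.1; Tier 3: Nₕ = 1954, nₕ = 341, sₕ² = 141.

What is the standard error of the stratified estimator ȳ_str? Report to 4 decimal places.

0.2936

Var(ȳ_str) = Σₕ Wₕ²(1 − fₕ)sₕ²/nₕ with Wₕ = Nₕ/N, N = 19892.
Tier 2: Wₕ = 0.33138950; term = 0.33138950²·(1 − 0.16838592)·161.4/1110 = 0.013279444.
Tier 1: Wₕ = 0.57038005; term = 0.57038005²·(1 − 0.05746519)·148.1/652 = 0.069651989.
Tier 3: Wₕ = 0.09823044; term = 0.09823044²·(1 − 0.17451382)·141/341 = 0.0032935689.
Sum = 0.086225002.
SE = √(0.086225002) = 0.2936.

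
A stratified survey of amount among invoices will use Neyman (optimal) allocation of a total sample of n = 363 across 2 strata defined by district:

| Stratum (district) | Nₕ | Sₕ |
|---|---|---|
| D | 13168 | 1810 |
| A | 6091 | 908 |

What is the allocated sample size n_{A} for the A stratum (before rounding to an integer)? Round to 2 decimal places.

Neyman allocation: nₕ = n·NₕSₕ / Σⱼ NⱼSⱼ.
Σ NⱼSⱼ = 13168·1810 + 6091·908 = 2.9364708 × 10^7.
n_{A} = 363·6091·908 / (2.9364708 × 10^7) = 68.37.

68.37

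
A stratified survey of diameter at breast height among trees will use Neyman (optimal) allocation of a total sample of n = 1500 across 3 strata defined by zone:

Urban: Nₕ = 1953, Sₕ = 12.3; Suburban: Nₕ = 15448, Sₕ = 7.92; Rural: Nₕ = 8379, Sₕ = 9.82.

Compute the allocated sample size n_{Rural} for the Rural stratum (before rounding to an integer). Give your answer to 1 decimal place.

Neyman allocation: nₕ = n·NₕSₕ / Σⱼ NⱼSⱼ.
Σ NⱼSⱼ = 1953·12.3 + 15448·7.92 + 8379·9.82 = 228651.84.
n_{Rural} = 1500·8379·9.82 / 228651.84 = 539.8.

539.8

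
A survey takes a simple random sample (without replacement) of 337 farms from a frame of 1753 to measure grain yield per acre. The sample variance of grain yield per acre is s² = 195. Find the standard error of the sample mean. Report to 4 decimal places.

0.6837

Under SRS without replacement, Var(ȳ) = (1 − f)·s²/n with f = n/N = 337/1753 = 0.19224187.
Var(ȳ) = (1 − 0.19224187)·195/337 = 0.80775813·0.57863501 = 0.46739714.
SE(ȳ) = √(0.46739714) = 0.6837.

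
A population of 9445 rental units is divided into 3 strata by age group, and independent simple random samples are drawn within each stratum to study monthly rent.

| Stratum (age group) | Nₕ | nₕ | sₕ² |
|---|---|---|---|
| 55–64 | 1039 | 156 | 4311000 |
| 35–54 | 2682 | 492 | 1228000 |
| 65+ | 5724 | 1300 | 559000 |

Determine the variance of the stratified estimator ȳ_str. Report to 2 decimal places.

Var(ȳ_str) = Σₕ Wₕ²(1 − fₕ)sₕ²/nₕ with Wₕ = Nₕ/N, N = 9445.
55–64: Wₕ = 0.11000529; term = 0.11000529²·(1 − 0.15014437)·4311000/156 = 284.2011.
35–54: Wₕ = 0.28395977; term = 0.28395977²·(1 − 0.18344519)·1228000/492 = 164.33582.
65+: Wₕ = 0.60603494; term = 0.60603494²·(1 − 0.22711391)·559000/1300 = 122.06166.
Sum = 570.59858.

570.60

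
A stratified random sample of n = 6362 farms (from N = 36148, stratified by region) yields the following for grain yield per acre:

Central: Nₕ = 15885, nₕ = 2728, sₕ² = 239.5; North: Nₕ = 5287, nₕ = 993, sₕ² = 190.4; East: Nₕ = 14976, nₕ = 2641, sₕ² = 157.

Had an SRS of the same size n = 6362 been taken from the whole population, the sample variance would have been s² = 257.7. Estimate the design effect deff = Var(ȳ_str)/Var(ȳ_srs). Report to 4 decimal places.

Var(ȳ_str) = Σ Wₕ²(1−fₕ)sₕ²/nₕ with Wₕ = Nₕ/36148:
  Central: (15885/36148)²·(1−2728/15885)·239.5/2728 = 0.01404225
  North: (5287/36148)²·(1−993/5287)·190.4/993 = 0.0033313518
  East: (14976/36148)²·(1−2641/14976)·157/2641 = 0.0084042254
  → Var(ȳ_str) = 0.025777827.
Var(ȳ_srs) = (1 − 6362/36148)·257.7/6362 = 0.033377105.
deff = 0.025777827 / 0.033377105 = 0.7723.

0.7723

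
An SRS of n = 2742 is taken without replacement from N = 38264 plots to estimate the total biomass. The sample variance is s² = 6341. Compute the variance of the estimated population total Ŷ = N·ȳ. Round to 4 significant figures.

3.143 × 10^9

Var(Ŷ) = N²·Var(ȳ) = N²·(1 − n/N)·s²/n.
f = 2742/38264 = 0.07166005; Var(ȳ) = 0.92833995·6341/2742 = 2.1468285.
Var(Ŷ) = 38264² · 2.1468285 = 3.1432439 × 10^9.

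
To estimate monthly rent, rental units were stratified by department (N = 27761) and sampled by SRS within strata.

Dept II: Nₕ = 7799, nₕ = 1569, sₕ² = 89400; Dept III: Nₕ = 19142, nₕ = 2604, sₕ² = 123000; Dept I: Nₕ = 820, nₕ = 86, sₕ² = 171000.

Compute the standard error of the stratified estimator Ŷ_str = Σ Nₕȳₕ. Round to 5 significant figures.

Var(Ŷ_str) = Σₕ Nₕ²(1 − fₕ)sₕ²/nₕ.
Dept II: 7799²·(1 − 1569/7799)·89400/1569 = 2.768481 × 10^9.
Dept III: 19142²·(1 − 2604/19142)·123000/2604 = 1.495321 × 10^10.
Dept I: 820²·(1 − 86/820)·171000/86 = 1.1967614 × 10^9.
Sum = 1.8918452 × 10^10.
SE = √(1.8918452 × 10^10) = 137540.

137540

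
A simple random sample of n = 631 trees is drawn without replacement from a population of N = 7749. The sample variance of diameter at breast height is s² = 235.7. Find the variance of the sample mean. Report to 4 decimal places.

Under SRS without replacement, Var(ȳ) = (1 − f)·s²/n with f = n/N = 631/7749 = 0.08142986.
Var(ȳ) = (1 − 0.08142986)·235.7/631 = 0.91857014·0.37353407 = 0.34311724.

0.3431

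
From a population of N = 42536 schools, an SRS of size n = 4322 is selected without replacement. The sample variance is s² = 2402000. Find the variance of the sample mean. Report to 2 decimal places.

Under SRS without replacement, Var(ȳ) = (1 − f)·s²/n with f = n/N = 4322/42536 = 0.10160805.
Var(ȳ) = (1 − 0.10160805)·2402000/4322 = 0.89839195·555.76122 = 499.29141.

499.29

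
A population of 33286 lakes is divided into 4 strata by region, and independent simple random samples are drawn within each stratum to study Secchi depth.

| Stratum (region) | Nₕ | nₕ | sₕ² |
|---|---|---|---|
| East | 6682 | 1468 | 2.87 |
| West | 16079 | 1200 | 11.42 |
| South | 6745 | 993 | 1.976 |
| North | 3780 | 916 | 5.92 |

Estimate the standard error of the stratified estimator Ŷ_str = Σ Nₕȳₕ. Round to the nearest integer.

1579

Var(Ŷ_str) = Σₕ Nₕ²(1 − fₕ)sₕ²/nₕ.
East: 6682²·(1 − 1468/6682)·2.87/1468 = 68113.522.
West: 16079²·(1 − 1200/16079)·11.42/1200 = 2.276762 × 10^6.
South: 6745²·(1 − 993/6745)·1.976/993 = 77203.773.
North: 3780²·(1 − 916/3780)·5.92/916 = 69966.645.
Sum = 2.4920459 × 10^6.
SE = √(2.4920459 × 10^6) = 1579.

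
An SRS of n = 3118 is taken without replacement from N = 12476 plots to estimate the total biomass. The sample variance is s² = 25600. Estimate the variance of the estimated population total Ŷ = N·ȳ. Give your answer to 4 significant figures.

9.586 × 10^8

Var(Ŷ) = N²·Var(ȳ) = N²·(1 − n/N)·s²/n.
f = 3118/12476 = 0.24991985; Var(ȳ) = 0.75008015·25600/3118 = 6.1584516.
Var(Ŷ) = 12476² · 6.1584516 = 9.5856654 × 10^8.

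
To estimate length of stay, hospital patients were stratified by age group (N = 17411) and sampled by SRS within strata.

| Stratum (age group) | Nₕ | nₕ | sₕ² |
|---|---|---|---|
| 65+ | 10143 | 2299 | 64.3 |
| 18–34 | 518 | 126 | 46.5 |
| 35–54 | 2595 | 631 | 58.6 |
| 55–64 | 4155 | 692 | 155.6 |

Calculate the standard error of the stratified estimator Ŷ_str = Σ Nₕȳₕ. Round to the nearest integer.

Var(Ŷ_str) = Σₕ Nₕ²(1 − fₕ)sₕ²/nₕ.
65+: 10143²·(1 − 2299/10143)·64.3/2299 = 2.2252357 × 10^6.
18–34: 518²·(1 − 126/518)·46.5/126 = 74937.333.
35–54: 2595²·(1 − 631/2595)·58.6/631 = 473311.55.
55–64: 4155²·(1 − 692/4155)·155.6/692 = 3.2353928 × 10^6.
Sum = 6.0088774 × 10^6.
SE = √(6.0088774 × 10^6) = 2451.

2451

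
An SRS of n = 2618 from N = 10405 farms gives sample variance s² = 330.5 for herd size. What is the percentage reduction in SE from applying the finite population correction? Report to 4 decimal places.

f = n/N = 2618/10405 = 0.25160980.
SE_no-fpc = √(s²/n) = 0.35530467; SE_fpc = √((1−f)s²/n) = 0.30737246.
Ratio = √(1−f) = 0.86509548. Reduction = 100·(1 − 0.86509548) = 13.4905%.

13.4905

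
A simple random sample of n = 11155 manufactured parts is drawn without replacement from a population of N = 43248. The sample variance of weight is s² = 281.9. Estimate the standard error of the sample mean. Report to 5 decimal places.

0.13694

Under SRS without replacement, Var(ȳ) = (1 − f)·s²/n with f = n/N = 11155/43248 = 0.25793100.
Var(ȳ) = (1 − 0.25793100)·281.9/11155 = 0.74206900·0.025271179 = 0.018752958.
SE(ȳ) = √(0.018752958) = 0.13694.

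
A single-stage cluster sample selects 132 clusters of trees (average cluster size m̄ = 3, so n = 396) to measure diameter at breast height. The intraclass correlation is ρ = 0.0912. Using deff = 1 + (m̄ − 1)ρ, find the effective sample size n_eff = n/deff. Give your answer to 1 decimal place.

deff = 1 + (3 − 1)·0.0912 = 1 + 0.1824 = 1.1824.
n_eff = 396 / 1.1824 = 334.9.

334.9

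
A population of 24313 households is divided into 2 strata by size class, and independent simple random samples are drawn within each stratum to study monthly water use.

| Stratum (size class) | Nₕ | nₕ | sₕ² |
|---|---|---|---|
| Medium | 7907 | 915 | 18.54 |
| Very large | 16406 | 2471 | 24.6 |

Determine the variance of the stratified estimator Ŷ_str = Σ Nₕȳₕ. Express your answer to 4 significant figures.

3.396 × 10^6

Var(Ŷ_str) = Σₕ Nₕ²(1 − fₕ)sₕ²/nₕ.
Medium: 7907²·(1 − 915/7907)·18.54/915 = 1.1202161 × 10^6.
Very large: 16406²·(1 − 2471/16406)·24.6/2471 = 2.2759989 × 10^6.
Sum = 3.396215 × 10^6.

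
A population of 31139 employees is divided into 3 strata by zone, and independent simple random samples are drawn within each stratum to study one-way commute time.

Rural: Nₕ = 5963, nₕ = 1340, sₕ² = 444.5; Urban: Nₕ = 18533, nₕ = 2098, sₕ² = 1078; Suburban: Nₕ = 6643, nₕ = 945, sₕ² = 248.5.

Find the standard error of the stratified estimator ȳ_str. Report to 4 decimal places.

Var(ȳ_str) = Σₕ Wₕ²(1 − fₕ)sₕ²/nₕ with Wₕ = Nₕ/N, N = 31139.
Rural: Wₕ = 0.19149619; term = 0.19149619²·(1 − 0.22471910)·444.5/1340 = 0.0094307525.
Urban: Wₕ = 0.59517004; term = 0.59517004²·(1 − 0.11320347)·1078/2098 = 0.16140589.
Suburban: Wₕ = 0.21333376; term = 0.21333376²·(1 − 0.14225501)·248.5/945 = 0.010265307.
Sum = 0.18110195.
SE = √(0.18110195) = 0.4256.

0.4256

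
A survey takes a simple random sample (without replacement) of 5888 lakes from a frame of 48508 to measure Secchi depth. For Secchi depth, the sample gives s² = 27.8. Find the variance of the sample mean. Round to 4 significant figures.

0.004148

Under SRS without replacement, Var(ȳ) = (1 − f)·s²/n with f = n/N = 5888/48508 = 0.12138204.
Var(ȳ) = (1 − 0.12138204)·27.8/5888 = 0.87861796·0.0047214674 = 0.004148366.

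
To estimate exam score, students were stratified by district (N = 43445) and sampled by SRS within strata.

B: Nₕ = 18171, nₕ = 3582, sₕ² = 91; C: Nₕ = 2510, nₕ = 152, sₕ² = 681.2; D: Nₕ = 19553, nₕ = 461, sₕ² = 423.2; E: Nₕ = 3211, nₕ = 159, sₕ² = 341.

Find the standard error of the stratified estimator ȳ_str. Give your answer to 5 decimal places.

0.45861

Var(ȳ_str) = Σₕ Wₕ²(1 − fₕ)sₕ²/nₕ with Wₕ = Nₕ/N, N = 43445.
B: Wₕ = 0.41825296; term = 0.41825296²·(1 − 0.19712729)·91/3582 = 0.0035681291.
C: Wₕ = 0.05777420; term = 0.05777420²·(1 − 0.06055777)·681.2/152 = 0.014052998.
D: Wₕ = 0.45006330; term = 0.45006330²·(1 − 0.02357694)·423.2/461 = 0.18156409.
E: Wₕ = 0.07390954; term = 0.07390954²·(1 − 0.04951728)·341/159 = 0.011135314.
Sum = 0.21032053.
SE = √(0.21032053) = 0.45861.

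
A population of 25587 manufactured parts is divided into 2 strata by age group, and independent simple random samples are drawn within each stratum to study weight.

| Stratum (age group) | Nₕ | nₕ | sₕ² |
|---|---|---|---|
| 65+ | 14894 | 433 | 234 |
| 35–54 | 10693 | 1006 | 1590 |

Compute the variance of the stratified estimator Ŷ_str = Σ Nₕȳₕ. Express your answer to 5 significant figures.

Var(Ŷ_str) = Σₕ Nₕ²(1 − fₕ)sₕ²/nₕ.
65+: 14894²·(1 − 433/14894)·234/433 = 1.1639589 × 10^8.
35–54: 10693²·(1 − 1006/10693)·1590/1006 = 1.6371483 × 10^8.
Sum = 2.8011072 × 10^8.

2.8011 × 10^8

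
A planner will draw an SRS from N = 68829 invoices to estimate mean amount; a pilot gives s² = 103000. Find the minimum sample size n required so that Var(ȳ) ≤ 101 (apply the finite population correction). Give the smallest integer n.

Without fpc, n₀ = s²/D = 103000/101 = 1019.8020.
With fpc, (1 − n/N)·s²/n ≤ D requires n ≥ n₀/(1 + n₀/N) = 1019.8020/(1 + 1019.8020/68829) = 1004.9128.
Rounding up, n = 1005.

1005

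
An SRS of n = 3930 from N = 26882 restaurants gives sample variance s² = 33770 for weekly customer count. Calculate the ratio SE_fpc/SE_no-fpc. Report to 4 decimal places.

0.9240

f = n/N = 3930/26882 = 0.14619448.
SE_no-fpc = √(s²/n) = 2.9313607; SE_fpc = √((1−f)s²/n) = 2.7086241.
Ratio = √(1−f) = 0.92401597.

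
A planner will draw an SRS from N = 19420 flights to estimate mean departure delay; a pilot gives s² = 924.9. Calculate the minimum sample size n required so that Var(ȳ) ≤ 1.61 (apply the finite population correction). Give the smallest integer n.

558

Without fpc, n₀ = s²/D = 924.9/1.61 = 574.4720.
With fpc, (1 − n/N)·s²/n ≤ D requires n ≥ n₀/(1 + n₀/N) = 574.4720/(1 + 574.4720/19420) = 557.9665.
Rounding up, n = 558.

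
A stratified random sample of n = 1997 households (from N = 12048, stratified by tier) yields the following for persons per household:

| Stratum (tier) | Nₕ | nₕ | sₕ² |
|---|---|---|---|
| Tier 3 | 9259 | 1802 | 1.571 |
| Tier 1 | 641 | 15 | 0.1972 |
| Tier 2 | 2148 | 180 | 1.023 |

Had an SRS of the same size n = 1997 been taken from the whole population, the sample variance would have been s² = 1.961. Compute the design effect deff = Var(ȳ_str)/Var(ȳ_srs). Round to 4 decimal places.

0.7526

Var(ȳ_str) = Σ Wₕ²(1−fₕ)sₕ²/nₕ with Wₕ = Nₕ/12048:
  Tier 3: (9259/12048)²·(1−1802/9259)·1.571/1802 = 4.1468632 × 10^-4
  Tier 1: (641/12048)²·(1−15/641)·0.1972/15 = 3.6342776 × 10^-5
  Tier 2: (2148/12048)²·(1−180/2148)·1.023/180 = 1.6551318 × 10^-4
  → Var(ȳ_str) = 6.1654228 × 10^-4.
Var(ȳ_srs) = (1 − 1997/12048)·1.961/1997 = 8.1920736 × 10^-4.
deff = (6.1654228 × 10^-4) / (8.1920736 × 10^-4) = 0.7526.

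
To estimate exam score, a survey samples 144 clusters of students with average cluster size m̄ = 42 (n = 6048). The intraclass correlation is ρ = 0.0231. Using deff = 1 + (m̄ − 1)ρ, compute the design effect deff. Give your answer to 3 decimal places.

1.947

deff = 1 + (42 − 1)·0.0231 = 1 + 0.9471 = 1.9471.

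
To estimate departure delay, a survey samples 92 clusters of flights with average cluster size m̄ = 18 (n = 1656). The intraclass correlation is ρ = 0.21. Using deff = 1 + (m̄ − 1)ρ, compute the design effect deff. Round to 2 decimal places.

4.57

deff = 1 + (18 − 1)·0.21 = 1 + 3.57 = 4.57.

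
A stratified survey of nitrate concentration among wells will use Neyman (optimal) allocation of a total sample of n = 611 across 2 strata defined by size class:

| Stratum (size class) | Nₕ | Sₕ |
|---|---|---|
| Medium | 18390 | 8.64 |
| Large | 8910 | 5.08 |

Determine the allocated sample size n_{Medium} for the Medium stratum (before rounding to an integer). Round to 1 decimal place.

Neyman allocation: nₕ = n·NₕSₕ / Σⱼ NⱼSⱼ.
Σ NⱼSⱼ = 18390·8.64 + 8910·5.08 = 204152.4.
n_{Medium} = 611·18390·8.64 / 204152.4 = 475.5.

475.5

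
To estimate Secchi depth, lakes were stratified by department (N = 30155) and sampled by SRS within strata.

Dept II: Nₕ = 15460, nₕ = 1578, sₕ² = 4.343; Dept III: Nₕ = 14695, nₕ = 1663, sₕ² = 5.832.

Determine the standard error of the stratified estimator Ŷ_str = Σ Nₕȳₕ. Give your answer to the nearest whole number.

1124

Var(Ŷ_str) = Σₕ Nₕ²(1 − fₕ)sₕ²/nₕ.
Dept II: 15460²·(1 − 1578/15460)·4.343/1578 = 590669.25.
Dept III: 14695²·(1 − 1663/14695)·5.832/1663 = 671592.64.
Sum = 1.2622619 × 10^6.
SE = √(1.2622619 × 10^6) = 1124.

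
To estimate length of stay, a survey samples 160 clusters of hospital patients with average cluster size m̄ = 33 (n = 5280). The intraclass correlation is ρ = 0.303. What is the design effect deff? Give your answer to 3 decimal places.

deff = 1 + (33 − 1)·0.303 = 1 + 9.696 = 10.696.

10.696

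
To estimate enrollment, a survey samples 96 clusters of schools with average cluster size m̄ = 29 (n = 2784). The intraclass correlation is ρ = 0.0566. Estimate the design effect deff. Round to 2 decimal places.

deff = 1 + (29 − 1)·0.0566 = 1 + 1.5848 = 2.5848.

2.58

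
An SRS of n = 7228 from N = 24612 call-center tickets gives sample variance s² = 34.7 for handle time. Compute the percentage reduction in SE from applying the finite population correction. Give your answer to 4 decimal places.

f = n/N = 7228/24612 = 0.29367788.
SE_no-fpc = √(s²/n) = 0.069287623; SE_fpc = √((1−f)s²/n) = 0.058231378.
Ratio = √(1−f) = 0.84042972. Reduction = 100·(1 − 0.84042972) = 15.9570%.

15.9570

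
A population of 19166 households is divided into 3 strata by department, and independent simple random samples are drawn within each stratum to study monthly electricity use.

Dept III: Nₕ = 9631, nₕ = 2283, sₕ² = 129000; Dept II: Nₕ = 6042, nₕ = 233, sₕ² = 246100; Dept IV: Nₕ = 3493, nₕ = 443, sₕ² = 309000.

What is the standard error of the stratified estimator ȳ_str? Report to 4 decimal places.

11.4906

Var(ȳ_str) = Σₕ Wₕ²(1 − fₕ)sₕ²/nₕ with Wₕ = Nₕ/N, N = 19166.
Dept III: Wₕ = 0.50250443; term = 0.50250443²·(1 − 0.23704704)·129000/2283 = 10.885825.
Dept II: Wₕ = 0.31524575; term = 0.31524575²·(1 − 0.03856339)·246100/233 = 100.91944.
Dept IV: Wₕ = 0.18224982; term = 0.18224982²·(1 − 0.12682508)·309000/443 = 20.229736.
Sum = 132.035.
SE = √(132.035) = 11.4906.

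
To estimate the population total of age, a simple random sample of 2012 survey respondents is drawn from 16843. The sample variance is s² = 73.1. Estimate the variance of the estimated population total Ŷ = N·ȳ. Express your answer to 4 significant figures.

Var(Ŷ) = N²·Var(ȳ) = N²·(1 − n/N)·s²/n.
f = 2012/16843 = 0.11945615; Var(ȳ) = 0.88054385·73.1/2012 = 0.031991926.
Var(Ŷ) = 16843² · 0.031991926 = 9.0756823 × 10^6.

9.076 × 10^6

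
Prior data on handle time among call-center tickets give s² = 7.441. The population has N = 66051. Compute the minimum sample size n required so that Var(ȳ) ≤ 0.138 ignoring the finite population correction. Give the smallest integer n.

54

Without fpc, n₀ = s²/D = 7.441/0.138 = 53.9203.
Rounding up, n = 54.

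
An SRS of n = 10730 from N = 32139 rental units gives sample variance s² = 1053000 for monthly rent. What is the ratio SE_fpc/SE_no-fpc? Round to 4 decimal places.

f = n/N = 10730/32139 = 0.33386229.
SE_no-fpc = √(s²/n) = 9.906365; SE_fpc = √((1−f)s²/n) = 8.0853037.
Ratio = √(1−f) = 0.81617260.

0.8162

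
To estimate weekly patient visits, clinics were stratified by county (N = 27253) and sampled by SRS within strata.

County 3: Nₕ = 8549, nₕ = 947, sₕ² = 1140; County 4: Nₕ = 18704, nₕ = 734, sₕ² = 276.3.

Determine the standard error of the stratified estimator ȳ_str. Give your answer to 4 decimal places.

0.5251

Var(ȳ_str) = Σₕ Wₕ²(1 − fₕ)sₕ²/nₕ with Wₕ = Nₕ/N, N = 27253.
County 3: Wₕ = 0.31369024; term = 0.31369024²·(1 − 0.11077319)·1140/947 = 0.10533421.
County 4: Wₕ = 0.68630976; term = 0.68630976²·(1 − 0.03924294)·276.3/734 = 0.17034868.
Sum = 0.27568289.
SE = √(0.27568289) = 0.5251.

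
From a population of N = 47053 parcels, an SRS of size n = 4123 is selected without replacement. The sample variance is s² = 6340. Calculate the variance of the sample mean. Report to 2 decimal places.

1.40

Under SRS without replacement, Var(ȳ) = (1 − f)·s²/n with f = n/N = 4123/47053 = 0.08762459.
Var(ȳ) = (1 − 0.08762459)·6340/4123 = 0.91237541·1.5377153 = 1.4029736.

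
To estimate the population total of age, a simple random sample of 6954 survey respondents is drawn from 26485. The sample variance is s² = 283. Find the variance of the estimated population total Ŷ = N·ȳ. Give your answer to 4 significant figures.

Var(Ŷ) = N²·Var(ȳ) = N²·(1 − n/N)·s²/n.
f = 6954/26485 = 0.26256372; Var(ȳ) = 0.73743628·283/6954 = 0.030010709.
Var(Ŷ) = 26485² · 0.030010709 = 2.1051169 × 10^7.

2.105 × 10^7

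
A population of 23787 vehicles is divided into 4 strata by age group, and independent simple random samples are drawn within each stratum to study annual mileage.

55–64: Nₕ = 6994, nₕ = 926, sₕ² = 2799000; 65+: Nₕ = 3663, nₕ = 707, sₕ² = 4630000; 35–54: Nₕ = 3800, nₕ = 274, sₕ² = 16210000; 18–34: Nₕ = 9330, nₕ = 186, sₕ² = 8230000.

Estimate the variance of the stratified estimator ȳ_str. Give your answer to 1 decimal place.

Var(ȳ_str) = Σₕ Wₕ²(1 − fₕ)sₕ²/nₕ with Wₕ = Nₕ/N, N = 23787.
55–64: Wₕ = 0.29402615; term = 0.29402615²·(1 − 0.13239920)·2799000/926 = 226.71683.
65+: Wₕ = 0.15399168; term = 0.15399168²·(1 − 0.19301119)·4630000/707 = 125.32092.
35–54: Wₕ = 0.15975112; term = 0.15975112²·(1 − 0.07210526)·16210000/274 = 1400.9383.
18–34: Wₕ = 0.39223105; term = 0.39223105²·(1 − 0.01993569)·8230000/186 = 6671.5294.
Sum = 8424.5055.

8424.5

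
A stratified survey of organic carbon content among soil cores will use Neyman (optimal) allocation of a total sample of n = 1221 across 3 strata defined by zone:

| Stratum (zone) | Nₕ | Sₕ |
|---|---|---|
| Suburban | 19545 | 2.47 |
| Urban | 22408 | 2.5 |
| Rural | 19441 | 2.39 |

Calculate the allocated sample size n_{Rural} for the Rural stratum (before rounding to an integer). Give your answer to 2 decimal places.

376.31

Neyman allocation: nₕ = n·NₕSₕ / Σⱼ NⱼSⱼ.
Σ NⱼSⱼ = 19545·2.47 + 22408·2.5 + 19441·2.39 = 150760.14.
n_{Rural} = 1221·19441·2.39 / 150760.14 = 376.31.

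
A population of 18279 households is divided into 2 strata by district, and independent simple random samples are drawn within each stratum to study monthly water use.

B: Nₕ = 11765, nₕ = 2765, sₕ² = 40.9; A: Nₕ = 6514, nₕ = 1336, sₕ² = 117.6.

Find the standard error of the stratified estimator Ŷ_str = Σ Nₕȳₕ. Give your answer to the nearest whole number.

2130

Var(Ŷ_str) = Σₕ Nₕ²(1 − fₕ)sₕ²/nₕ.
B: 11765²·(1 − 2765/11765)·40.9/2765 = 1.5662555 × 10^6.
A: 6514²·(1 − 1336/6514)·117.6/1336 = 2.9690032 × 10^6.
Sum = 4.5352587 × 10^6.
SE = √(4.5352587 × 10^6) = 2130.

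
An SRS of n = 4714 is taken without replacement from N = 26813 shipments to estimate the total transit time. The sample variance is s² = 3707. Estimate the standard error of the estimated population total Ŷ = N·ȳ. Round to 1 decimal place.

21586.2

Var(Ŷ) = N²·Var(ȳ) = N²·(1 − n/N)·s²/n.
f = 4714/26813 = 0.17581024; Var(ȳ) = 0.82418976·3707/4714 = 0.64812716.
Var(Ŷ) = 26813² · 0.64812716 = 4.6596258 × 10^8.
SE(Ŷ) = √(4.6596258 × 10^8) = 21586.2.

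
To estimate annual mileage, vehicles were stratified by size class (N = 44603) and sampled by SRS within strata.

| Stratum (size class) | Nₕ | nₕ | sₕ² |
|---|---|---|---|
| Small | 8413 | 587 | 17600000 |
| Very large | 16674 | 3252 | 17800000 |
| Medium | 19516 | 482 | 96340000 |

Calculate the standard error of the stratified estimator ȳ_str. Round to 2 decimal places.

Var(ȳ_str) = Σₕ Wₕ²(1 − fₕ)sₕ²/nₕ with Wₕ = Nₕ/N, N = 44603.
Small: Wₕ = 0.18861960; term = 0.18861960²·(1 − 0.06977297)·17600000/587 = 992.28667.
Very large: Wₕ = 0.37383136; term = 0.37383136²·(1 − 0.19503418)·17800000/3252 = 615.7414.
Medium: Wₕ = 0.43754904; term = 0.43754904²·(1 − 0.02469768)·96340000/482 = 37320.92.
Sum = 38928.948.
SE = √(38928.948) = 197.30.

197.30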